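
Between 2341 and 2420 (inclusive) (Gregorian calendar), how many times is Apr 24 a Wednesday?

11

Track Apr 24's weekday year by year (advancing +1, or +2 across a Feb 29):
  2341: Thu  2342: Fri (+1)  2343: Sat (+1)  2344: Mon (+2)  2345: Tue (+1)
  2346: Wed (+1) ✓  2347: Thu (+1)  2348: Sat (+2)  2349: Sun (+1)  2350: Mon (+1)
  2351: Tue (+1)  2352: Thu (+2)  2353: Fri (+1)  2354: Sat (+1)  … (52 more years) …
  2407: Tue (+1)  2408: Thu (+2)  2409: Fri (+1)  2410: Sat (+1)  2411: Sun (+1)
  2412: Tue (+2)  2413: Wed (+1) ✓  2414: Thu (+1)  2415: Fri (+1)  2416: Sun (+2)
  2417: Mon (+1)  2418: Tue (+1)  2419: Wed (+1) ✓  2420: Fri (+2)
Wednesday years: 2346, 2357, 2363, 2368, 2374, 2385, 2391, 2396, 2402, 2413, 2419 — 11 in total.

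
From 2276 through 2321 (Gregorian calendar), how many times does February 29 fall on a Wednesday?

Leap years in 2276–2321: 11 of them.
Feb 29 weekday advances by 5 (mod 7) from one leap year to the next four years later (or differs when a century non-leap intervenes).
Leap-day weekdays: 2276:Tue 2280:Sun 2284:Fri 2288:Wed✓ 2292:Mon 2296:Sat 2304:Mon 2308:Sat 2312:Thu 2316:Tue 2320:Sun
Wednesday: 2288 → 1.

1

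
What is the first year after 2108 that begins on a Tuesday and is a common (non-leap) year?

2109

Jan 1 advances by 2 weekdays after a leap year and by 1 after a common year.
2108: Jan 1 is Sunday (leap).
2109: Tuesday
2109 begins on a Tuesday and is a common year.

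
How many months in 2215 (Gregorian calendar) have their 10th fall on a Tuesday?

2

Check the 10th of each month of 2215: Jan 10: Tue, Feb 10: Fri, Mar 10: Fri, Apr 10: Mon, May 10: Wed, Jun 10: Sat, Jul 10: Mon, Aug 10: Thu, Sep 10: Sun, Oct 10: Tue, Nov 10: Fri, Dec 10: Sun.
Tuesday occurs in January, October — 2 months.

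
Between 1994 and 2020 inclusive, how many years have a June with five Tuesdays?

June has 30 days; it has five Tuesdays when Tuesday falls among the first (month-length − 28) days — i.e. when June 1 is one of Tuesday/Monday.
June 1 by year: 1994:Wed 1995:Thu 1996:Sat 1997:Sun 1998:Mon✓ 1999:Tue✓ 2000:Thu 2001:Fri 2002:Sat 2003:Sun 2004:Tue✓ 2005:Wed 2006:Thu 2007:Fri 2008:Sun 2009:Mon✓ 2010:Tue✓ 2011:Wed 2012:Fri 2013:Sat 2014:Sun 2015:Mon✓ 2016:Wed 2017:Thu 2018:Fri 2019:Sat 2020:Mon✓
Years with five Tuesdays: 1998, 1999, 2004, 2009, 2010, 2015, 2020 → 7.

7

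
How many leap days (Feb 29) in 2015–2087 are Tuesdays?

3

Leap years in 2015–2087: 18 of them.
Feb 29 weekday advances by 5 (mod 7) from one leap year to the next four years later (or differs when a century non-leap intervenes).
Leap-day weekdays: 2016:Mon 2020:Sat 2024:Thu 2028:Tue✓ 2032:Sun 2036:Fri 2040:Wed 2044:Mon 2048:Sat 2052:Thu 2056:Tue✓ 2060:Sun 2064:Fri 2068:Wed 2072:Mon 2076:Sat 2080:Thu 2084:Tue✓
Tuesday: 2028, 2056, 2084 → 3.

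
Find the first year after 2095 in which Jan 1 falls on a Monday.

2103

Jan 1 advances by 2 weekdays after a leap year and by 1 after a common year.
2095: Jan 1 is Saturday.
2096: Sunday (leap)
2097: Tuesday
2098: Wednesday
2099: Thursday
2100: Friday
2101: Saturday
2102: Sunday
2103: Monday
2103 begins on a Monday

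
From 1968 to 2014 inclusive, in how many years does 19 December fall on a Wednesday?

Track 19 December's weekday year by year (advancing +1, or +2 across a Feb 29):
  1968: Thu  1969: Fri (+1)  1970: Sat (+1)  1971: Sun (+1)  1972: Tue (+2)
  1973: Wed (+1) ✓  1974: Thu (+1)  1975: Fri (+1)  1976: Sun (+2)  1977: Mon (+1)
  1978: Tue (+1)  1979: Wed (+1) ✓  1980: Fri (+2)  1981: Sat (+1)  … (19 more years) …
  2001: Wed (+1) ✓  2002: Thu (+1)  2003: Fri (+1)  2004: Sun (+2)  2005: Mon (+1)
  2006: Tue (+1)  2007: Wed (+1) ✓  2008: Fri (+2)  2009: Sat (+1)  2010: Sun (+1)
  2011: Mon (+1)  2012: Wed (+2) ✓  2013: Thu (+1)  2014: Fri (+1)
Wednesday years: 1973, 1979, 1984, 1990, 2001, 2007, 2012 — 7 in total.

7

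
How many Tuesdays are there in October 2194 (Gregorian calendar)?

October 2194 has 31 days and begins on Wednesday.
The first Tuesday is October 7.
Tuesdays fall on 7, 14, 21, 28 — that's 4.

4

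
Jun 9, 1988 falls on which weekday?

January 1, 1988 is a Friday.
June 9 is day 161 of the year, i.e. 160 days after Jan 1.
160 mod 7 = 6, so advance 6 weekdays from Friday: Thursday.

Thursday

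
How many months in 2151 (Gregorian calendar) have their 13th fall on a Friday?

1

Check the 13th of each month of 2151: Jan 13: Wed, Feb 13: Sat, Mar 13: Sat, Apr 13: Tue, May 13: Thu, Jun 13: Sun, Jul 13: Tue, Aug 13: Fri, Sep 13: Mon, Oct 13: Wed, Nov 13: Sat, Dec 13: Mon.
Friday occurs in August — 1 month.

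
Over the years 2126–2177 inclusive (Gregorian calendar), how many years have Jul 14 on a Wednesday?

Track Jul 14's weekday year by year (advancing +1, or +2 across a Feb 29):
  2126: Sun  2127: Mon (+1)  2128: Wed (+2) ✓  2129: Thu (+1)  2130: Fri (+1)
  2131: Sat (+1)  2132: Mon (+2)  2133: Tue (+1)  2134: Wed (+1) ✓  2135: Thu (+1)
  2136: Sat (+2)  2137: Sun (+1)  2138: Mon (+1)  2139: Tue (+1)  … (24 more years) …
  2164: Sat (+2)  2165: Sun (+1)  2166: Mon (+1)  2167: Tue (+1)  2168: Thu (+2)
  2169: Fri (+1)  2170: Sat (+1)  2171: Sun (+1)  2172: Tue (+2)  2173: Wed (+1) ✓
  2174: Thu (+1)  2175: Fri (+1)  2176: Sun (+2)  2177: Mon (+1)
Wednesday years: 2128, 2134, 2145, 2151, 2156, 2162, 2173 — 7 in total.

7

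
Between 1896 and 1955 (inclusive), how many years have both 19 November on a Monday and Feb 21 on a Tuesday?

Check each year's weekday for 19 November and Feb 21:
  1896: Thu/Fri  1897: Fri/Sun  1898: Sat/Mon  1899: Sun/Tue  1900: Mon/Wed  1901: Tue/Thu  1902: Wed/Fri  1903: Thu/Sat  1904: Sat/Sun  1905: Sun/Tue  1906: Mon/Wed  1907: Tue/Thu  1908: Thu/Fri  1909: Fri/Sun  …(32 more)…  1942: Thu/Sat  1943: Fri/Sun  1944: Sun/Mon  1945: Mon/Wed  1946: Tue/Thu  1947: Wed/Fri  1948: Fri/Sat  1949: Sat/Mon  1950: Sun/Tue  1951: Mon/Wed  1952: Wed/Thu  1953: Thu/Sat  1954: Fri/Sun  1955: Sat/Mon
Both conditions hold in: 1928 — 1.

1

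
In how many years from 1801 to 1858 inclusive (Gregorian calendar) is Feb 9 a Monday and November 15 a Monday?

2

Check each year's weekday for Feb 9 and November 15:
  1801: Mon/Sun  1802: Tue/Mon  1803: Wed/Tue  1804: Thu/Thu  1805: Sat/Fri  1806: Sun/Sat  1807: Mon/Sun  1808: Tue/Tue  1809: Thu/Wed  1810: Fri/Thu  1811: Sat/Fri  1812: Sun/Sun  1813: Tue/Mon  1814: Wed/Tue  …(30 more)…  1845: Sun/Sat  1846: Mon/Sun  1847: Tue/Mon  1848: Wed/Wed  1849: Fri/Thu  1850: Sat/Fri  1851: Sun/Sat  1852: Mon/Mon ✓  1853: Wed/Tue  1854: Thu/Wed  1855: Fri/Thu  1856: Sat/Sat  1857: Mon/Sun  1858: Tue/Mon
Both conditions hold in: 1824, 1852 — 2.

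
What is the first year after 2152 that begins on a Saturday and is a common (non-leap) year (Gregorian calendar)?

Jan 1 advances by 2 weekdays after a leap year and by 1 after a common year.
2152: Jan 1 is Saturday (leap).
2153: Monday
2154: Tuesday
2155: Wednesday
2156: Thursday (leap)
2157: Saturday
2157 begins on a Saturday and is a common year.

2157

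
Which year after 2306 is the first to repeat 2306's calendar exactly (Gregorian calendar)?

Two years share a calendar iff Jan 1 falls on the same weekday and both are leap or both are common. 2306: Jan 1 is Monday, common year.
2307: Jan 1 Tuesday, common
2308: Jan 1 Wednesday, leap
2309: Jan 1 Friday, common
2310: Jan 1 Saturday, common
2311: Jan 1 Sunday, common
2312: Jan 1 Monday, leap
2313: Jan 1 Wednesday, common
2314: Jan 1 Thursday, common
2315: Jan 1 Friday, common
2316: Jan 1 Saturday, leap
2317: Jan 1 Monday, common
2317 matches on both conditions.

2317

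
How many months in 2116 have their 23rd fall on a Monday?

Check the 23rd of each month of 2116: Jan 23: Thu, Feb 23: Sun, Mar 23: Mon, Apr 23: Thu, May 23: Sat, Jun 23: Tue, Jul 23: Thu, Aug 23: Sun, Sep 23: Wed, Oct 23: Fri, Nov 23: Mon, Dec 23: Wed.
Monday occurs in March, November — 2 months.

2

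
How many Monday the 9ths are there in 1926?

Check the 9th of each month of 1926: Jan 9: Sat, Feb 9: Tue, Mar 9: Tue, Apr 9: Fri, May 9: Sun, Jun 9: Wed, Jul 9: Fri, Aug 9: Mon, Sep 9: Thu, Oct 9: Sat, Nov 9: Tue, Dec 9: Thu.
Monday occurs in August — 1 month.

1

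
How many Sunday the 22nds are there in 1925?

3

Check the 22nd of each month of 1925: Jan 22: Thu, Feb 22: Sun, Mar 22: Sun, Apr 22: Wed, May 22: Fri, Jun 22: Mon, Jul 22: Wed, Aug 22: Sat, Sep 22: Tue, Oct 22: Thu, Nov 22: Sun, Dec 22: Tue.
Sunday occurs in February, March, November — 3 months.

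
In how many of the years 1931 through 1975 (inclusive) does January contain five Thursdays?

January has 31 days; it has five Thursdays when Thursday falls among the first (month-length − 28) days — i.e. when January 1 is one of Thursday/Wednesday/Tuesday.
January 1 by year: 1931:Thu✓ 1932:Fri 1933:Sun 1934:Mon 1935:Tue✓ 1936:Wed✓ 1937:Fri 1938:Sat 1939:Sun 1940:Mon 1941:Wed✓ 1942:Thu✓ 1943:Fri 1944:Sat 1945:Mon …(15 more)… 1961:Sun 1962:Mon 1963:Tue✓ 1964:Wed✓ 1965:Fri 1966:Sat 1967:Sun 1968:Mon 1969:Wed✓ 1970:Thu✓ 1971:Fri 1972:Sat 1973:Mon 1974:Tue✓ 1975:Wed✓
Years with five Thursdays: 1931, 1935, 1936, 1941, 1942, 1946, 1947, 1948, 1952, 1953, 1957, 1958, 1959, 1963, 1964, 1969, 1970, 1974, 1975 → 19.

19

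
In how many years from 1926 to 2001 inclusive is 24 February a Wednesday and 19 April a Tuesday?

3

Check each year's weekday for 24 February and 19 April:
  1926: Wed/Mon  1927: Thu/Tue  1928: Fri/Thu  1929: Sun/Fri  1930: Mon/Sat  1931: Tue/Sun  1932: Wed/Tue ✓  1933: Fri/Wed  1934: Sat/Thu  1935: Sun/Fri  1936: Mon/Sun  1937: Wed/Mon  1938: Thu/Tue  1939: Fri/Wed  …(48 more)…  1988: Wed/Tue ✓  1989: Fri/Wed  1990: Sat/Thu  1991: Sun/Fri  1992: Mon/Sun  1993: Wed/Mon  1994: Thu/Tue  1995: Fri/Wed  1996: Sat/Fri  1997: Mon/Sat  1998: Tue/Sun  1999: Wed/Mon  2000: Thu/Wed  2001: Sat/Thu
Both conditions hold in: 1932, 1960, 1988 — 3.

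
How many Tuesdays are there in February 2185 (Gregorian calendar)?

February 2185 has 28 days and begins on Tuesday.
The first Tuesday is February 1.
Tuesdays fall on 1, 8, 15, 22 — that's 4.

4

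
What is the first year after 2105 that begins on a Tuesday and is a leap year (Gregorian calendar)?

2132

Jan 1 advances by 2 weekdays after a leap year and by 1 after a common year.
2105: Jan 1 is Thursday.
2106: Friday
2107: Saturday
2108: Sunday (leap)
2109: Tuesday
2110: Wednesday
2111: Thursday
2112: Friday (leap)
2113: Sunday
2114: Monday
2115: Tuesday
2116: Wednesday (leap)
2117: Friday
2118: Saturday
2119: Sunday
2120: Monday (leap)
2121: Wednesday
2122: Thursday
2123: Friday
2124: Saturday (leap)
2125: Monday
2126: Tuesday
2127: Wednesday
2128: Thursday (leap)
2129: Saturday
2130: Sunday
2131: Monday
2132: Tuesday (leap)
2132 begins on a Tuesday and is a leap year.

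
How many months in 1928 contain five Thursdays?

A month of length L has five Thursdays iff its first Thursday is on day ≤ L−28 (so day 1–3 in a 31-day month, 1–2 in a 30-day month, day 1 in a leap February).
Checking each month of 1928: Jan starts Sun (31d); Feb starts Wed (29d); Mar starts Thu (31d) ✓; Apr starts Sun (30d); May starts Tue (31d) ✓; Jun starts Fri (30d); Jul starts Sun (31d); Aug starts Wed (31d) ✓; Sep starts Sat (30d); Oct starts Mon (31d); Nov starts Thu (30d) ✓; Dec starts Sat (31d).
Five-Thursday months: March, May, August, November → 4.

4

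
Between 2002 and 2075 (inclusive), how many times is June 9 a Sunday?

11

Track June 9's weekday year by year (advancing +1, or +2 across a Feb 29):
  2002: Sun ✓  2003: Mon (+1)  2004: Wed (+2)  2005: Thu (+1)  2006: Fri (+1)
  2007: Sat (+1)  2008: Mon (+2)  2009: Tue (+1)  2010: Wed (+1)  2011: Thu (+1)
  2012: Sat (+2)  2013: Sun (+1) ✓  2014: Mon (+1)  2015: Tue (+1)  … (46 more years) …
  2062: Fri (+1)  2063: Sat (+1)  2064: Mon (+2)  2065: Tue (+1)  2066: Wed (+1)
  2067: Thu (+1)  2068: Sat (+2)  2069: Sun (+1) ✓  2070: Mon (+1)  2071: Tue (+1)
  2072: Thu (+2)  2073: Fri (+1)  2074: Sat (+1)  2075: Sun (+1) ✓
Sunday years: 2002, 2013, 2019, 2024, 2030, 2041, 2047, 2052, 2058, 2069, 2075 — 11 in total.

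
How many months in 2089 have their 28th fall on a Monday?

Check the 28th of each month of 2089: Jan 28: Fri, Feb 28: Mon, Mar 28: Mon, Apr 28: Thu, May 28: Sat, Jun 28: Tue, Jul 28: Thu, Aug 28: Sun, Sep 28: Wed, Oct 28: Fri, Nov 28: Mon, Dec 28: Wed.
Monday occurs in February, March, November — 3 months.

3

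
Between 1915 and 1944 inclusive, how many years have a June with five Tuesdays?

June has 30 days; it has five Tuesdays when Tuesday falls among the first (month-length − 28) days — i.e. when June 1 is one of Tuesday/Monday.
June 1 by year: 1915:Tue✓ 1916:Thu 1917:Fri 1918:Sat 1919:Sun 1920:Tue✓ 1921:Wed 1922:Thu 1923:Fri 1924:Sun 1925:Mon✓ 1926:Tue✓ 1927:Wed 1928:Fri 1929:Sat 1930:Sun 1931:Mon✓ 1932:Wed 1933:Thu 1934:Fri 1935:Sat 1936:Mon✓ 1937:Tue✓ 1938:Wed 1939:Thu 1940:Sat 1941:Sun 1942:Mon✓ 1943:Tue✓ 1944:Thu
Years with five Tuesdays: 1915, 1920, 1925, 1926, 1931, 1936, 1937, 1942, 1943 → 9.

9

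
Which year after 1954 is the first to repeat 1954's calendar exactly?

Two years share a calendar iff Jan 1 falls on the same weekday and both are leap or both are common. 1954: Jan 1 is Friday, common year.
1955: Jan 1 Saturday, common
1956: Jan 1 Sunday, leap
1957: Jan 1 Tuesday, common
1958: Jan 1 Wednesday, common
1959: Jan 1 Thursday, common
1960: Jan 1 Friday, leap
1961: Jan 1 Sunday, common
1962: Jan 1 Monday, common
1963: Jan 1 Tuesday, common
1964: Jan 1 Wednesday, leap
1965: Jan 1 Friday, common
1965 matches on both conditions.

1965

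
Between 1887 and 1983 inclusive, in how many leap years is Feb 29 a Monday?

4

Leap years in 1887–1983: 23 of them.
Feb 29 weekday advances by 5 (mod 7) from one leap year to the next four years later (or differs when a century non-leap intervenes).
Leap-day weekdays: 1888:Wed 1892:Mon✓ 1896:Sat 1904:Mon✓ 1908:Sat 1912:Thu 1916:Tue 1920:Sun 1924:Fri 1928:Wed 1932:Mon✓ 1936:Sat 1940:Thu 1944:Tue 1948:Sun 1952:Fri 1956:Wed 1960:Mon✓ 1964:Sat 1968:Thu 1972:Tue 1976:Sun 1980:Fri
Monday: 1892, 1904, 1932, 1960 → 4.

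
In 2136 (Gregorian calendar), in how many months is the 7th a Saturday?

3

Check the 7th of each month of 2136: Jan 7: Sat, Feb 7: Tue, Mar 7: Wed, Apr 7: Sat, May 7: Mon, Jun 7: Thu, Jul 7: Sat, Aug 7: Tue, Sep 7: Fri, Oct 7: Sun, Nov 7: Wed, Dec 7: Fri.
Saturday occurs in January, April, July — 3 months.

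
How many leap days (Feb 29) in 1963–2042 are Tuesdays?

3

Leap years in 1963–2042: 20 of them.
Feb 29 weekday advances by 5 (mod 7) from one leap year to the next four years later (or differs when a century non-leap intervenes).
Leap-day weekdays: 1964:Sat 1968:Thu 1972:Tue✓ 1976:Sun 1980:Fri 1984:Wed 1988:Mon 1992:Sat 1996:Thu 2000:Tue✓ 2004:Sun 2008:Fri 2012:Wed 2016:Mon 2020:Sat 2024:Thu 2028:Tue✓ 2032:Sun 2036:Fri 2040:Wed
Tuesday: 1972, 2000, 2028 → 3.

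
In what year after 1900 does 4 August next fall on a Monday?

1902

From one year to the next, a fixed date's weekday advances by 1, or by 2 when a Feb 29 lies between the two dates.
1900: August 4 is Saturday.
1901: Sunday (+1)
1902: Monday (+1)
4 August falls on a Monday in 1902.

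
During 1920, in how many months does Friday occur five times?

A month of length L has five Fridays iff its first Friday is on day ≤ L−28 (so day 1–3 in a 31-day month, 1–2 in a 30-day month, day 1 in a leap February).
Checking each month of 1920: Jan starts Thu (31d) ✓; Feb starts Sun (29d); Mar starts Mon (31d); Apr starts Thu (30d) ✓; May starts Sat (31d); Jun starts Tue (30d); Jul starts Thu (31d) ✓; Aug starts Sun (31d); Sep starts Wed (30d); Oct starts Fri (31d) ✓; Nov starts Mon (30d); Dec starts Wed (31d) ✓.
Five-Friday months: January, April, July, October, December → 5.

5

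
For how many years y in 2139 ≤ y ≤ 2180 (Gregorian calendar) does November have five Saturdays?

11

November has 30 days; it has five Saturdays when Saturday falls among the first (month-length − 28) days — i.e. when November 1 is one of Saturday/Friday.
November 1 by year: 2139:Sun 2140:Tue 2141:Wed 2142:Thu 2143:Fri✓ 2144:Sun 2145:Mon 2146:Tue 2147:Wed 2148:Fri✓ 2149:Sat✓ 2150:Sun 2151:Mon 2152:Wed 2153:Thu …(12 more)… 2166:Sat✓ 2167:Sun 2168:Tue 2169:Wed 2170:Thu 2171:Fri✓ 2172:Sun 2173:Mon 2174:Tue 2175:Wed 2176:Fri✓ 2177:Sat✓ 2178:Sun 2179:Mon 2180:Wed
Years with five Saturdays: 2143, 2148, 2149, 2154, 2155, 2160, 2165, 2166, 2171, 2176, 2177 → 11.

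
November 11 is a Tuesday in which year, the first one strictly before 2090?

From one year to the next, a fixed date's weekday advances by 1, or by 2 when a Feb 29 lies between the two dates.
2090: November 11 is Saturday.
2089: Friday (−1)
2088: Thursday (−1)
2087: Tuesday (−2)
November 11 falls on a Tuesday in 2087.

2087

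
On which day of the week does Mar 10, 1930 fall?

Monday

January 1, 1930 is a Wednesday.
March 10 is day 69 of the year, i.e. 68 days after Jan 1.
68 mod 7 = 5, so advance 5 weekdays from Wednesday: Monday.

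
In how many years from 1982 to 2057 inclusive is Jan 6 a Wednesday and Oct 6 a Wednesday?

9

Check each year's weekday for Jan 6 and Oct 6:
  1982: Wed/Wed ✓  1983: Thu/Thu  1984: Fri/Sat  1985: Sun/Sun  1986: Mon/Mon  1987: Tue/Tue  1988: Wed/Thu  1989: Fri/Fri  1990: Sat/Sat  1991: Sun/Sun  1992: Mon/Tue  1993: Wed/Wed ✓  1994: Thu/Thu  1995: Fri/Fri  …(48 more)…  2044: Wed/Thu  2045: Fri/Fri  2046: Sat/Sat  2047: Sun/Sun  2048: Mon/Tue  2049: Wed/Wed ✓  2050: Thu/Thu  2051: Fri/Fri  2052: Sat/Sun  2053: Mon/Mon  2054: Tue/Tue  2055: Wed/Wed ✓  2056: Thu/Fri  2057: Sat/Sat
Both conditions hold in: 1982, 1993, 1999, 2010, 2021, 2027, 2038, 2049, 2055 — 9.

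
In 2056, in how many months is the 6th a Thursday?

Check the 6th of each month of 2056: Jan 6: Thu, Feb 6: Sun, Mar 6: Mon, Apr 6: Thu, May 6: Sat, Jun 6: Tue, Jul 6: Thu, Aug 6: Sun, Sep 6: Wed, Oct 6: Fri, Nov 6: Mon, Dec 6: Wed.
Thursday occurs in January, April, July — 3 months.

3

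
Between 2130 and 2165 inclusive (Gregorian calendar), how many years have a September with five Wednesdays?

10

September has 30 days; it has five Wednesdays when Wednesday falls among the first (month-length − 28) days — i.e. when September 1 is one of Wednesday/Tuesday.
September 1 by year: 2130:Fri 2131:Sat 2132:Mon 2133:Tue✓ 2134:Wed✓ 2135:Thu 2136:Sat 2137:Sun 2138:Mon 2139:Tue✓ 2140:Thu 2141:Fri 2142:Sat 2143:Sun 2144:Tue✓ …(6 more)… 2151:Wed✓ 2152:Fri 2153:Sat 2154:Sun 2155:Mon 2156:Wed✓ 2157:Thu 2158:Fri 2159:Sat 2160:Mon 2161:Tue✓ 2162:Wed✓ 2163:Thu 2164:Sat 2165:Sun
Years with five Wednesdays: 2133, 2134, 2139, 2144, 2145, 2150, 2151, 2156, 2161, 2162 → 10.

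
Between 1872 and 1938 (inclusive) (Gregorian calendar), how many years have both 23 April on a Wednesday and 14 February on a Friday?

7

Check each year's weekday for 23 April and 14 February:
  1872: Tue/Wed  1873: Wed/Fri ✓  1874: Thu/Sat  1875: Fri/Sun  1876: Sun/Mon  1877: Mon/Wed  1878: Tue/Thu  1879: Wed/Fri ✓  1880: Fri/Sat  1881: Sat/Mon  1882: Sun/Tue  1883: Mon/Wed  1884: Wed/Thu  1885: Thu/Sat  …(39 more)…  1925: Thu/Sat  1926: Fri/Sun  1927: Sat/Mon  1928: Mon/Tue  1929: Tue/Thu  1930: Wed/Fri ✓  1931: Thu/Sat  1932: Sat/Sun  1933: Sun/Tue  1934: Mon/Wed  1935: Tue/Thu  1936: Thu/Fri  1937: Fri/Sun  1938: Sat/Mon
Both conditions hold in: 1873, 1879, 1890, 1902, 1913, 1919, 1930 — 7.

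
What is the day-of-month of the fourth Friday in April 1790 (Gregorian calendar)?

23

April 1, 1790 is a Thursday, so the first Friday is the 2nd.
The fourth Friday is 2 + 21 = 23.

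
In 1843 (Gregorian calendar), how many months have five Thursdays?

4

A month of length L has five Thursdays iff its first Thursday is on day ≤ L−28 (so day 1–3 in a 31-day month, 1–2 in a 30-day month, day 1 in a leap February).
Checking each month of 1843: Jan starts Sun (31d); Feb starts Wed (28d); Mar starts Wed (31d) ✓; Apr starts Sat (30d); May starts Mon (31d); Jun starts Thu (30d) ✓; Jul starts Sat (31d); Aug starts Tue (31d) ✓; Sep starts Fri (30d); Oct starts Sun (31d); Nov starts Wed (30d) ✓; Dec starts Fri (31d).
Five-Thursday months: March, June, August, November → 4.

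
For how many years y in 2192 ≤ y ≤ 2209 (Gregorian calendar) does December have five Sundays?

December has 31 days; it has five Sundays when Sunday falls among the first (month-length − 28) days — i.e. when December 1 is one of Sunday/Saturday/Friday.
December 1 by year: 2192:Sat✓ 2193:Sun✓ 2194:Mon 2195:Tue 2196:Thu 2197:Fri✓ 2198:Sat✓ 2199:Sun✓ 2200:Mon 2201:Tue 2202:Wed 2203:Thu 2204:Sat✓ 2205:Sun✓ 2206:Mon 2207:Tue 2208:Thu 2209:Fri✓
Years with five Sundays: 2192, 2193, 2197, 2198, 2199, 2204, 2205, 2209 → 8.

8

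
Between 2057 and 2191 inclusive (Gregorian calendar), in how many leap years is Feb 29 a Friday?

Leap years in 2057–2191: 32 of them.
Feb 29 weekday advances by 5 (mod 7) from one leap year to the next four years later (or differs when a century non-leap intervenes).
Leap-day weekdays: 2060:Sun 2064:Fri✓ 2068:Wed 2072:Mon 2076:Sat 2080:Thu 2084:Tue 2088:Sun 2092:Fri✓ 2096:Wed 2104:Fri✓ 2108:Wed 2112:Mon …(6 more)… 2140:Mon 2144:Sat 2148:Thu 2152:Tue 2156:Sun 2160:Fri✓ 2164:Wed 2168:Mon 2172:Sat 2176:Thu 2180:Tue 2184:Sun 2188:Fri✓
Friday: 2064, 2092, 2104, 2132, 2160, 2188 → 6.

6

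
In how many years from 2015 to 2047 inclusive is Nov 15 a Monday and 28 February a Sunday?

3

Check each year's weekday for Nov 15 and 28 February:
  2015: Sun/Sat  2016: Tue/Sun  2017: Wed/Tue  2018: Thu/Wed  2019: Fri/Thu  2020: Sun/Fri  2021: Mon/Sun ✓  2022: Tue/Mon  2023: Wed/Tue  2024: Fri/Wed  2025: Sat/Fri  2026: Sun/Sat  2027: Mon/Sun ✓  2028: Wed/Mon  …(5 more)…  2034: Wed/Tue  2035: Thu/Wed  2036: Sat/Thu  2037: Sun/Sat  2038: Mon/Sun ✓  2039: Tue/Mon  2040: Thu/Tue  2041: Fri/Thu  2042: Sat/Fri  2043: Sun/Sat  2044: Tue/Sun  2045: Wed/Tue  2046: Thu/Wed  2047: Fri/Thu
Both conditions hold in: 2021, 2027, 2038 — 3.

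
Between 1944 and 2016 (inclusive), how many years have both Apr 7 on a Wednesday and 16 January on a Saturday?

7

Check each year's weekday for Apr 7 and 16 January:
  1944: Fri/Sun  1945: Sat/Tue  1946: Sun/Wed  1947: Mon/Thu  1948: Wed/Fri  1949: Thu/Sun  1950: Fri/Mon  1951: Sat/Tue  1952: Mon/Wed  1953: Tue/Fri  1954: Wed/Sat ✓  1955: Thu/Sun  1956: Sat/Mon  1957: Sun/Wed  …(45 more)…  2003: Mon/Thu  2004: Wed/Fri  2005: Thu/Sun  2006: Fri/Mon  2007: Sat/Tue  2008: Mon/Wed  2009: Tue/Fri  2010: Wed/Sat ✓  2011: Thu/Sun  2012: Sat/Mon  2013: Sun/Wed  2014: Mon/Thu  2015: Tue/Fri  2016: Thu/Sat
Both conditions hold in: 1954, 1965, 1971, 1982, 1993, 1999, 2010 — 7.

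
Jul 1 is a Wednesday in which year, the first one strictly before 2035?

From one year to the next, a fixed date's weekday advances by 1, or by 2 when a Feb 29 lies between the two dates.
2035: July 1 is Sunday.
2034: Saturday (−1)
2033: Friday (−1)
2032: Thursday (−1)
2031: Tuesday (−2)
2030: Monday (−1)
2029: Sunday (−1)
2028: Saturday (−1)
2027: Thursday (−2)
2026: Wednesday (−1)
Jul 1 falls on a Wednesday in 2026.

2026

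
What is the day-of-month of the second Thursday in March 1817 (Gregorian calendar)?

13

March 1, 1817 is a Saturday, so the first Thursday is the 6th.
The second Thursday is 6 + 7 = 13.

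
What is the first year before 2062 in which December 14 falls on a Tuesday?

From one year to the next, a fixed date's weekday advances by 1, or by 2 when a Feb 29 lies between the two dates.
2062: December 14 is Thursday.
2061: Wednesday (−1)
2060: Tuesday (−1)
December 14 falls on a Tuesday in 2060.

2060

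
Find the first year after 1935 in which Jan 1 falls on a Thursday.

Jan 1 advances by 2 weekdays after a leap year and by 1 after a common year.
1935: Jan 1 is Tuesday.
1936: Wednesday (leap)
1937: Friday
1938: Saturday
1939: Sunday
1940: Monday (leap)
1941: Wednesday
1942: Thursday
1942 begins on a Thursday

1942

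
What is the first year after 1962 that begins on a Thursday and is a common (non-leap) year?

Jan 1 advances by 2 weekdays after a leap year and by 1 after a common year.
1962: Jan 1 is Monday.
1963: Tuesday
1964: Wednesday (leap)
1965: Friday
1966: Saturday
1967: Sunday
1968: Monday (leap)
1969: Wednesday
1970: Thursday
1970 begins on a Thursday and is a common year.

1970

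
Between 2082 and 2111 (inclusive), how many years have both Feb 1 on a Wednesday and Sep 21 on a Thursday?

2

Check each year's weekday for Feb 1 and Sep 21:
  2082: Sun/Mon  2083: Mon/Tue  2084: Tue/Thu  2085: Thu/Fri  2086: Fri/Sat  2087: Sat/Sun  2088: Sun/Tue  2089: Tue/Wed  2090: Wed/Thu ✓  2091: Thu/Fri  2092: Fri/Sun  2093: Sun/Mon  2094: Mon/Tue  2095: Tue/Wed  2096: Wed/Fri  2097: Fri/Sat  2098: Sat/Sun  2099: Sun/Mon  2100: Mon/Tue  2101: Tue/Wed  2102: Wed/Thu ✓  2103: Thu/Fri  2104: Fri/Sun  2105: Sun/Mon  2106: Mon/Tue  2107: Tue/Wed  2108: Wed/Fri  2109: Fri/Sat  2110: Sat/Sun  2111: Sun/Mon
Both conditions hold in: 2090, 2102 — 2.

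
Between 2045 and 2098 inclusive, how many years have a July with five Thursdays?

23

July has 31 days; it has five Thursdays when Thursday falls among the first (month-length − 28) days — i.e. when July 1 is one of Thursday/Wednesday/Tuesday.
July 1 by year: 2045:Sat 2046:Sun 2047:Mon 2048:Wed✓ 2049:Thu✓ 2050:Fri 2051:Sat 2052:Mon 2053:Tue✓ 2054:Wed✓ 2055:Thu✓ 2056:Sat 2057:Sun 2058:Mon 2059:Tue✓ …(24 more)… 2084:Sat 2085:Sun 2086:Mon 2087:Tue✓ 2088:Thu✓ 2089:Fri 2090:Sat 2091:Sun 2092:Tue✓ 2093:Wed✓ 2094:Thu✓ 2095:Fri 2096:Sun 2097:Mon 2098:Tue✓
Years with five Thursdays: 2048, 2049, 2053, 2054, 2055, 2059, 2060, 2064, 2065, 2066, 2070, 2071, 2076, 2077, 2081, 2082, 2083, 2087, 2088, 2092, 2093, 2094, 2098 → 23.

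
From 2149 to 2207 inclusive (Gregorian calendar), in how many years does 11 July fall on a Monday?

8

Track 11 July's weekday year by year (advancing +1, or +2 across a Feb 29):
  2149: Fri  2150: Sat (+1)  2151: Sun (+1)  2152: Tue (+2)  2153: Wed (+1)
  2154: Thu (+1)  2155: Fri (+1)  2156: Sun (+2)  2157: Mon (+1) ✓  2158: Tue (+1)
  2159: Wed (+1)  2160: Fri (+2)  2161: Sat (+1)  2162: Sun (+1)  … (31 more years) …
  2194: Fri (+1)  2195: Sat (+1)  2196: Mon (+2) ✓  2197: Tue (+1)  2198: Wed (+1)
  2199: Thu (+1)  2200: Fri (+1)  2201: Sat (+1)  2202: Sun (+1)  2203: Mon (+1) ✓
  2204: Wed (+2)  2205: Thu (+1)  2206: Fri (+1)  2207: Sat (+1)
Monday years: 2157, 2163, 2168, 2174, 2185, 2191, 2196, 2203 — 8 in total.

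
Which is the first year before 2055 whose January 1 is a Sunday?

Jan 1 advances by 2 weekdays after a leap year and by 1 after a common year.
2055: Jan 1 is Friday.
2054: Thursday
2053: Wednesday
2052: Monday (leap)
2051: Sunday
2051 begins on a Sunday

2051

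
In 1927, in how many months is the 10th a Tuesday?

1

Check the 10th of each month of 1927: Jan 10: Mon, Feb 10: Thu, Mar 10: Thu, Apr 10: Sun, May 10: Tue, Jun 10: Fri, Jul 10: Sun, Aug 10: Wed, Sep 10: Sat, Oct 10: Mon, Nov 10: Thu, Dec 10: Sat.
Tuesday occurs in May — 1 month.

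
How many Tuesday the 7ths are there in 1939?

Check the 7th of each month of 1939: Jan 7: Sat, Feb 7: Tue, Mar 7: Tue, Apr 7: Fri, May 7: Sun, Jun 7: Wed, Jul 7: Fri, Aug 7: Mon, Sep 7: Thu, Oct 7: Sat, Nov 7: Tue, Dec 7: Thu.
Tuesday occurs in February, March, November — 3 months.

3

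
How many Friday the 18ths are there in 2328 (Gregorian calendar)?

1

Check the 18th of each month of 2328: Jan 18: Wed, Feb 18: Sat, Mar 18: Sun, Apr 18: Wed, May 18: Fri, Jun 18: Mon, Jul 18: Wed, Aug 18: Sat, Sep 18: Tue, Oct 18: Thu, Nov 18: Sun, Dec 18: Tue.
Friday occurs in May — 1 month.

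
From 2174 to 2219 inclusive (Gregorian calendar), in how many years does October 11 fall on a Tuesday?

Track October 11's weekday year by year (advancing +1, or +2 across a Feb 29):
  2174: Tue ✓  2175: Wed (+1)  2176: Fri (+2)  2177: Sat (+1)  2178: Sun (+1)
  2179: Mon (+1)  2180: Wed (+2)  2181: Thu (+1)  2182: Fri (+1)  2183: Sat (+1)
  2184: Mon (+2)  2185: Tue (+1) ✓  2186: Wed (+1)  2187: Thu (+1)  … (18 more years) …
  2206: Sat (+1)  2207: Sun (+1)  2208: Tue (+2) ✓  2209: Wed (+1)  2210: Thu (+1)
  2211: Fri (+1)  2212: Sun (+2)  2213: Mon (+1)  2214: Tue (+1) ✓  2215: Wed (+1)
  2216: Fri (+2)  2217: Sat (+1)  2218: Sun (+1)  2219: Mon (+1)
Tuesday years: 2174, 2185, 2191, 2196, 2203, 2208, 2214 — 7 in total.

7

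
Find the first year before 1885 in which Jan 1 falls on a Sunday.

1882

Jan 1 advances by 2 weekdays after a leap year and by 1 after a common year.
1885: Jan 1 is Thursday.
1884: Tuesday (leap)
1883: Monday
1882: Sunday
1882 begins on a Sunday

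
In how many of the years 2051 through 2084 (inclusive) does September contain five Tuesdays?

September has 30 days; it has five Tuesdays when Tuesday falls among the first (month-length − 28) days — i.e. when September 1 is one of Tuesday/Monday.
September 1 by year: 2051:Fri 2052:Sun 2053:Mon✓ 2054:Tue✓ 2055:Wed 2056:Fri 2057:Sat 2058:Sun 2059:Mon✓ 2060:Wed 2061:Thu 2062:Fri 2063:Sat 2064:Mon✓ 2065:Tue✓ …(4 more)… 2070:Mon✓ 2071:Tue✓ 2072:Thu 2073:Fri 2074:Sat 2075:Sun 2076:Tue✓ 2077:Wed 2078:Thu 2079:Fri 2080:Sun 2081:Mon✓ 2082:Tue✓ 2083:Wed 2084:Fri
Years with five Tuesdays: 2053, 2054, 2059, 2064, 2065, 2070, 2071, 2076, 2081, 2082 → 10.

10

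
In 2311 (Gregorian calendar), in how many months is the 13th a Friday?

2

Check the 13th of each month of 2311: Jan 13: Fri, Feb 13: Mon, Mar 13: Mon, Apr 13: Thu, May 13: Sat, Jun 13: Tue, Jul 13: Thu, Aug 13: Sun, Sep 13: Wed, Oct 13: Fri, Nov 13: Mon, Dec 13: Wed.
Friday occurs in January, October — 2 months.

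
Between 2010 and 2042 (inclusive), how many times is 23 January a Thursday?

5

Track 23 January's weekday year by year (advancing +1, or +2 across a Feb 29):
  2010: Sat  2011: Sun (+1)  2012: Mon (+1)  2013: Wed (+2)  2014: Thu (+1) ✓
  2015: Fri (+1)  2016: Sat (+1)  2017: Mon (+2)  2018: Tue (+1)  2019: Wed (+1)
  2020: Thu (+1) ✓  2021: Sat (+2)  2022: Sun (+1)  2023: Mon (+1)  … (5 more years) …
  2029: Tue (+2)  2030: Wed (+1)  2031: Thu (+1) ✓  2032: Fri (+1)  2033: Sun (+2)
  2034: Mon (+1)  2035: Tue (+1)  2036: Wed (+1)  2037: Fri (+2)  2038: Sat (+1)
  2039: Sun (+1)  2040: Mon (+1)  2041: Wed (+2)  2042: Thu (+1) ✓
Thursday years: 2014, 2020, 2025, 2031, 2042 — 5 in total.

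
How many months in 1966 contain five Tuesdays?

A month of length L has five Tuesdays iff its first Tuesday is on day ≤ L−28 (so day 1–3 in a 31-day month, 1–2 in a 30-day month, day 1 in a leap February).
Checking each month of 1966: Jan starts Sat (31d); Feb starts Tue (28d); Mar starts Tue (31d) ✓; Apr starts Fri (30d); May starts Sun (31d) ✓; Jun starts Wed (30d); Jul starts Fri (31d); Aug starts Mon (31d) ✓; Sep starts Thu (30d); Oct starts Sat (31d); Nov starts Tue (30d) ✓; Dec starts Thu (31d).
Five-Tuesday months: March, May, August, November → 4.

4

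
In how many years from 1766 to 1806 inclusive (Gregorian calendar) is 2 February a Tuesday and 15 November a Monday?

4

Check each year's weekday for 2 February and 15 November:
  1766: Sun/Sat  1767: Mon/Sun  1768: Tue/Tue  1769: Thu/Wed  1770: Fri/Thu  1771: Sat/Fri  1772: Sun/Sun  1773: Tue/Mon ✓  1774: Wed/Tue  1775: Thu/Wed  1776: Fri/Fri  1777: Sun/Sat  1778: Mon/Sun  1779: Tue/Mon ✓  …(13 more)…  1793: Sat/Fri  1794: Sun/Sat  1795: Mon/Sun  1796: Tue/Tue  1797: Thu/Wed  1798: Fri/Thu  1799: Sat/Fri  1800: Sun/Sat  1801: Mon/Sun  1802: Tue/Mon ✓  1803: Wed/Tue  1804: Thu/Thu  1805: Sat/Fri  1806: Sun/Sat
Both conditions hold in: 1773, 1779, 1790, 1802 — 4.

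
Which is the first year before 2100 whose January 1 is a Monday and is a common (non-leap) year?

2091

Jan 1 advances by 2 weekdays after a leap year and by 1 after a common year.
2100: Jan 1 is Friday.
2099: Thursday
2098: Wednesday
2097: Tuesday
2096: Sunday (leap)
2095: Saturday
2094: Friday
2093: Thursday
2092: Tuesday (leap)
2091: Monday
2091 begins on a Monday and is a common year.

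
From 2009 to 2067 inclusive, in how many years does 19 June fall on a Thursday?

8

Track 19 June's weekday year by year (advancing +1, or +2 across a Feb 29):
  2009: Fri  2010: Sat (+1)  2011: Sun (+1)  2012: Tue (+2)  2013: Wed (+1)
  2014: Thu (+1) ✓  2015: Fri (+1)  2016: Sun (+2)  2017: Mon (+1)  2018: Tue (+1)
  2019: Wed (+1)  2020: Fri (+2)  2021: Sat (+1)  2022: Sun (+1)  … (31 more years) …
  2054: Fri (+1)  2055: Sat (+1)  2056: Mon (+2)  2057: Tue (+1)  2058: Wed (+1)
  2059: Thu (+1) ✓  2060: Sat (+2)  2061: Sun (+1)  2062: Mon (+1)  2063: Tue (+1)
  2064: Thu (+2) ✓  2065: Fri (+1)  2066: Sat (+1)  2067: Sun (+1)
Thursday years: 2014, 2025, 2031, 2036, 2042, 2053, 2059, 2064 — 8 in total.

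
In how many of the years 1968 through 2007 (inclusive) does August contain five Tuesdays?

August has 31 days; it has five Tuesdays when Tuesday falls among the first (month-length − 28) days — i.e. when August 1 is one of Tuesday/Monday/Sunday.
August 1 by year: 1968:Thu 1969:Fri 1970:Sat 1971:Sun✓ 1972:Tue✓ 1973:Wed 1974:Thu 1975:Fri 1976:Sun✓ 1977:Mon✓ 1978:Tue✓ 1979:Wed 1980:Fri 1981:Sat 1982:Sun✓ …(10 more)… 1993:Sun✓ 1994:Mon✓ 1995:Tue✓ 1996:Thu 1997:Fri 1998:Sat 1999:Sun✓ 2000:Tue✓ 2001:Wed 2002:Thu 2003:Fri 2004:Sun✓ 2005:Mon✓ 2006:Tue✓ 2007:Wed
Years with five Tuesdays: 1971, 1972, 1976, 1977, 1978, 1982, 1983, 1988, 1989, 1993, 1994, 1995, 1999, 2000, 2004, 2005, 2006 → 17.

17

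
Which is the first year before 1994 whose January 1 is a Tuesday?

1991

Jan 1 advances by 2 weekdays after a leap year and by 1 after a common year.
1994: Jan 1 is Saturday.
1993: Friday
1992: Wednesday (leap)
1991: Tuesday
1991 begins on a Tuesday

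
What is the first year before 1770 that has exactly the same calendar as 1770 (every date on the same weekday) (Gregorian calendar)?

Two years share a calendar iff Jan 1 falls on the same weekday and both are leap or both are common. 1770: Jan 1 is Monday, common year.
1769: Jan 1 Sunday, common
1768: Jan 1 Friday, leap
1767: Jan 1 Thursday, common
1766: Jan 1 Wednesday, common
1765: Jan 1 Tuesday, common
1764: Jan 1 Sunday, leap
1763: Jan 1 Saturday, common
1762: Jan 1 Friday, common
1761: Jan 1 Thursday, common
1760: Jan 1 Tuesday, leap
1759: Jan 1 Monday, common
1759 matches on both conditions.

1759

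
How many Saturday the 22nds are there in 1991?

1

Check the 22nd of each month of 1991: Jan 22: Tue, Feb 22: Fri, Mar 22: Fri, Apr 22: Mon, May 22: Wed, Jun 22: Sat, Jul 22: Mon, Aug 22: Thu, Sep 22: Sun, Oct 22: Tue, Nov 22: Fri, Dec 22: Sun.
Saturday occurs in June — 1 month.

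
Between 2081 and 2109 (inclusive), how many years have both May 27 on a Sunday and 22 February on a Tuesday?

Check each year's weekday for May 27 and 22 February:
  2081: Tue/Sat  2082: Wed/Sun  2083: Thu/Mon  2084: Sat/Tue  2085: Sun/Thu  2086: Mon/Fri  2087: Tue/Sat  2088: Thu/Sun  2089: Fri/Tue  2090: Sat/Wed  2091: Sun/Thu  2092: Tue/Fri  2093: Wed/Sun  2094: Thu/Mon  2095: Fri/Tue  2096: Sun/Wed  2097: Mon/Fri  2098: Tue/Sat  2099: Wed/Sun  2100: Thu/Mon  2101: Fri/Tue  2102: Sat/Wed  2103: Sun/Thu  2104: Tue/Fri  2105: Wed/Sun  2106: Thu/Mon  2107: Fri/Tue  2108: Sun/Wed  2109: Mon/Fri
Both conditions hold in: no year — 0.

0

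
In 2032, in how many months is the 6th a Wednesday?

1

Check the 6th of each month of 2032: Jan 6: Tue, Feb 6: Fri, Mar 6: Sat, Apr 6: Tue, May 6: Thu, Jun 6: Sun, Jul 6: Tue, Aug 6: Fri, Sep 6: Mon, Oct 6: Wed, Nov 6: Sat, Dec 6: Mon.
Wednesday occurs in October — 1 month.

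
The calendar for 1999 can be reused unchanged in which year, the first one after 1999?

2010

Two years share a calendar iff Jan 1 falls on the same weekday and both are leap or both are common. 1999: Jan 1 is Friday, common year.
2000: Jan 1 Saturday, leap
2001: Jan 1 Monday, common
2002: Jan 1 Tuesday, common
2003: Jan 1 Wednesday, common
2004: Jan 1 Thursday, leap
2005: Jan 1 Saturday, common
2006: Jan 1 Sunday, common
2007: Jan 1 Monday, common
2008: Jan 1 Tuesday, leap
2009: Jan 1 Thursday, common
2010: Jan 1 Friday, common
2010 matches on both conditions.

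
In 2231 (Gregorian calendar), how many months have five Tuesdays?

A month of length L has five Tuesdays iff its first Tuesday is on day ≤ L−28 (so day 1–3 in a 31-day month, 1–2 in a 30-day month, day 1 in a leap February).
Checking each month of 2231: Jan starts Sat (31d); Feb starts Tue (28d); Mar starts Tue (31d) ✓; Apr starts Fri (30d); May starts Sun (31d) ✓; Jun starts Wed (30d); Jul starts Fri (31d); Aug starts Mon (31d) ✓; Sep starts Thu (30d); Oct starts Sat (31d); Nov starts Tue (30d) ✓; Dec starts Thu (31d).
Five-Tuesday months: March, May, August, November → 4.

4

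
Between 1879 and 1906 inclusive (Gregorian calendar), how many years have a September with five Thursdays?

8

September has 30 days; it has five Thursdays when Thursday falls among the first (month-length − 28) days — i.e. when September 1 is one of Thursday/Wednesday.
September 1 by year: 1879:Mon 1880:Wed✓ 1881:Thu✓ 1882:Fri 1883:Sat 1884:Mon 1885:Tue 1886:Wed✓ 1887:Thu✓ 1888:Sat 1889:Sun 1890:Mon 1891:Tue 1892:Thu✓ 1893:Fri 1894:Sat 1895:Sun 1896:Tue 1897:Wed✓ 1898:Thu✓ 1899:Fri 1900:Sat 1901:Sun 1902:Mon 1903:Tue 1904:Thu✓ 1905:Fri 1906:Sat
Years with five Thursdays: 1880, 1881, 1886, 1887, 1892, 1897, 1898, 1904 → 8.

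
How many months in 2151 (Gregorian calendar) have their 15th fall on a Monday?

Check the 15th of each month of 2151: Jan 15: Fri, Feb 15: Mon, Mar 15: Mon, Apr 15: Thu, May 15: Sat, Jun 15: Tue, Jul 15: Thu, Aug 15: Sun, Sep 15: Wed, Oct 15: Fri, Nov 15: Mon, Dec 15: Wed.
Monday occurs in February, March, November — 3 months.

3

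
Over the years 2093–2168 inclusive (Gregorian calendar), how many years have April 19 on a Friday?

Track April 19's weekday year by year (advancing +1, or +2 across a Feb 29):
  2093: Sun  2094: Mon (+1)  2095: Tue (+1)  2096: Thu (+2)  2097: Fri (+1) ✓
  2098: Sat (+1)  2099: Sun (+1)  2100: Mon (+1)  2101: Tue (+1)  2102: Wed (+1)
  2103: Thu (+1)  2104: Sat (+2)  2105: Sun (+1)  2106: Mon (+1)  … (48 more years) …
  2155: Sat (+1)  2156: Mon (+2)  2157: Tue (+1)  2158: Wed (+1)  2159: Thu (+1)
  2160: Sat (+2)  2161: Sun (+1)  2162: Mon (+1)  2163: Tue (+1)  2164: Thu (+2)
  2165: Fri (+1) ✓  2166: Sat (+1)  2167: Sun (+1)  2168: Tue (+2)
Friday years: 2097, 2109, 2115, 2120, 2126, 2137, 2143, 2148, 2154, 2165 — 10 in total.

10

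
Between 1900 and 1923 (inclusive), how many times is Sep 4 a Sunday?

Track Sep 4's weekday year by year (advancing +1, or +2 across a Feb 29):
  1900: Tue  1901: Wed (+1)  1902: Thu (+1)  1903: Fri (+1)  1904: Sun (+2) ✓
  1905: Mon (+1)  1906: Tue (+1)  1907: Wed (+1)  1908: Fri (+2)  1909: Sat (+1)
  1910: Sun (+1) ✓  1911: Mon (+1)  1912: Wed (+2)  1913: Thu (+1)  1914: Fri (+1)
  1915: Sat (+1)  1916: Mon (+2)  1917: Tue (+1)  1918: Wed (+1)  1919: Thu (+1)
  1920: Sat (+2)  1921: Sun (+1) ✓  1922: Mon (+1)  1923: Tue (+1)
Sunday years: 1904, 1910, 1921 — 3 in total.

3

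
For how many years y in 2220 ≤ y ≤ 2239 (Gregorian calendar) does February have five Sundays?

February has 28 days (29 in leap years); it has five Sundays when Sunday falls among the first (month-length − 28) days — i.e. when February 1 is Sunday in a leap year (never in a common year).
February 1 by year: 2220:Tue 2221:Thu 2222:Fri 2223:Sat 2224:Sun✓ 2225:Tue 2226:Wed 2227:Thu 2228:Fri 2229:Sun 2230:Mon 2231:Tue 2232:Wed 2233:Fri 2234:Sat 2235:Sun 2236:Mon 2237:Wed 2238:Thu 2239:Fri
Years with five Sundays: 2224 → 1.

1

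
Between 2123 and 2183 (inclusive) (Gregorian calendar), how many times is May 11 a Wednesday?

8

Track May 11's weekday year by year (advancing +1, or +2 across a Feb 29):
  2123: Tue  2124: Thu (+2)  2125: Fri (+1)  2126: Sat (+1)  2127: Sun (+1)
  2128: Tue (+2)  2129: Wed (+1) ✓  2130: Thu (+1)  2131: Fri (+1)  2132: Sun (+2)
  2133: Mon (+1)  2134: Tue (+1)  2135: Wed (+1) ✓  2136: Fri (+2)  … (33 more years) …
  2170: Fri (+1)  2171: Sat (+1)  2172: Mon (+2)  2173: Tue (+1)  2174: Wed (+1) ✓
  2175: Thu (+1)  2176: Sat (+2)  2177: Sun (+1)  2178: Mon (+1)  2179: Tue (+1)
  2180: Thu (+2)  2181: Fri (+1)  2182: Sat (+1)  2183: Sun (+1)
Wednesday years: 2129, 2135, 2140, 2146, 2157, 2163, 2168, 2174 — 8 in total.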